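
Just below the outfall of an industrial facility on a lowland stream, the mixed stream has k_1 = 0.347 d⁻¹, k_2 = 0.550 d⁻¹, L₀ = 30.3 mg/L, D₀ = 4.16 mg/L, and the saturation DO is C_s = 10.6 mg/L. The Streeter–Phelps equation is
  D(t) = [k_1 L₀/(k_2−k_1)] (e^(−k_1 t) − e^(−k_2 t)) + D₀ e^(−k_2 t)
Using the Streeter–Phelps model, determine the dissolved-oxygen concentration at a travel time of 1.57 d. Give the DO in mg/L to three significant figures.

k_1 L₀/(k_2−k_1) = 0.347×30.3/(0.550−0.347) = 10.51/0.2030 = 51.79 mg/L.
e^(−k_1 t) = e^(−0.347×1.570) = 0.5800; e^(−k_2 t) = e^(−0.550×1.570) = 0.4217.
D = 51.79 × (0.5800 − 0.4217) + 4.16 × 0.4217 = 8.198 + 1.754 = 9.952 mg/L.
DO = C_s − D = 10.6 − 9.952 = 0.6479 mg/L.

DO ≈ 0.648 mg/L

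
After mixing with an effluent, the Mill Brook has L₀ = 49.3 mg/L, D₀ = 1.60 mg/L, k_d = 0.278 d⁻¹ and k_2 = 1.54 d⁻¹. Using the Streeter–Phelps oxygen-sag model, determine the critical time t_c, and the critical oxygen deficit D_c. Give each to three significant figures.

t_c ≈ 1.23 d; D_c ≈ 6.32 mg/L

At the critical point dD/dt = 0, so k_d L₀ e^(−k_d t) = k_2 D. Substituting D(t) from the Streeter–Phelps equation and solving for t gives
t_c = ln[(k_2/k_d)(1 − D₀(k_2−k_d)/(k_d L₀))] / (k_2−k_d).
Here k_2−k_d = 1.262 d⁻¹ and 1 − D₀(k_2−k_d)/(k_d L₀) = 1 − 1.60×1.262/(0.278×49.3) = 0.8527, so
t_c = ln(5.540 × 0.8527) / 1.262 = 1.553 / 1.262 = 1.230 d.
D_c = (k_d/k_2) L₀ e^(−k_d t_c) = (0.278/1.54) × 49.3 × e^(−0.278×1.230) = 0.1805 × 49.3 × 0.7103 = 6.322 mg/L.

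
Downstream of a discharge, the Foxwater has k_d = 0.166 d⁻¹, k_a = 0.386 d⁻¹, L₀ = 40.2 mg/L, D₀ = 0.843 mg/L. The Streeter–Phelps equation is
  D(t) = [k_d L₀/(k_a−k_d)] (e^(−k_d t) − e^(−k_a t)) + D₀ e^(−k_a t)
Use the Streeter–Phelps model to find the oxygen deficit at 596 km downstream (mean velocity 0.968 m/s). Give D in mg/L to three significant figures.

D ≈ 7.41 mg/L

Travel time t = x/v = 596 km / (0.968 m/s) = 596000 m / 0.968 m/s = 615700 s = 7.126 d.
k_d L₀/(k_a−k_d) = 0.166×40.2/(0.386−0.166) = 6.673/0.2200 = 30.33 mg/L.
e^(−k_d t) = e^(−0.166×7.126) = 0.3064; e^(−k_a t) = e^(−0.386×7.126) = 0.06388.
D = 30.33 × (0.3064 − 0.06388) + 0.843 × 0.06388 = 7.355 + 0.05385 = 7.409 mg/L.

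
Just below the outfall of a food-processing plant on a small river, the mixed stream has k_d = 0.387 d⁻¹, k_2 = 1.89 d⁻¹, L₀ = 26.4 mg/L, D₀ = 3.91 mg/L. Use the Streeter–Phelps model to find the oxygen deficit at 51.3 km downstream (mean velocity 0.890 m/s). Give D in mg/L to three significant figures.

D ≈ 4.43 mg/L

Travel time t = x/v = 51.3 km / (0.890 m/s) = 51300 m / 0.890 m/s = 57640 s = 0.6671 d.
k_d L₀/(k_2−k_d) = 0.387×26.4/(1.89−0.387) = 10.22/1.503 = 6.798 mg/L.
e^(−k_d t) = e^(−0.387×0.6671) = 0.7725; e^(−k_2 t) = e^(−1.89×0.6671) = 0.2834.
D = 6.798 × (0.7725 − 0.2834) + 3.91 × 0.2834 = 3.324 + 1.108 = 4.432 mg/L.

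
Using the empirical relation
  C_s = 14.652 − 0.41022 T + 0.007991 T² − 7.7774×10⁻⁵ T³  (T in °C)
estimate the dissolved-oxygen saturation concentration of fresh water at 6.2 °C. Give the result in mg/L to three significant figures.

C_s ≈ 12.4 mg/L

C_s = 14.652 − 0.41022×6.2 + 0.007991×6.2² − 7.7774×10⁻⁵×6.2³ = 12.40 mg/L.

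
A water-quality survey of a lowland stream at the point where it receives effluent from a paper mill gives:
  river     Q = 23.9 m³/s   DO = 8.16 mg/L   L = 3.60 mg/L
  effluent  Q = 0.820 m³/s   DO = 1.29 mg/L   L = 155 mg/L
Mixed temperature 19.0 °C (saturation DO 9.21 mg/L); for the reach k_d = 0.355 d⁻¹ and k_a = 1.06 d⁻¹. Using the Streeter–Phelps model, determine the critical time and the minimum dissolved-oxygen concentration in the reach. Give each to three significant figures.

Mixed DO = (23.9×8.16 + 0.820×1.29)/(23.9+0.820) = 196.1/24.72 = 7.932 mg/L.
Mixed L₀ = (23.9×3.60 + 0.820×155)/(24.72) = 213.1/24.72 = 8.622 mg/L.
Initial deficit D₀ = C_s − DO₀ = 9.21 − 7.932 = 1.278 mg/L.
t_c = (1/0.7050) ln[(1.06/0.355)(1 − 1.278×0.7050/(0.355×8.622))] = 1.418 × ln(2.107) = 1.057 d.
D_c = (0.355/1.06) × 8.622 × e^(−0.355×1.057) = 0.3349 × 8.622 × 0.6871 = 1.984 mg/L.
Minimum DO = 9.21 − 1.984 = 7.226 mg/L.

t_c ≈ 1.06 d; minimum DO ≈ 7.23 mg/L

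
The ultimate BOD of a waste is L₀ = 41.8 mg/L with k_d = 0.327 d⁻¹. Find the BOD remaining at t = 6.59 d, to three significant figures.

L_t = L₀ e^(−k_d t) = 41.8 × e^(−0.327×6.59) = 41.8 × 0.1159 = 4.845 mg/L.

L ≈ 4.85 mg/L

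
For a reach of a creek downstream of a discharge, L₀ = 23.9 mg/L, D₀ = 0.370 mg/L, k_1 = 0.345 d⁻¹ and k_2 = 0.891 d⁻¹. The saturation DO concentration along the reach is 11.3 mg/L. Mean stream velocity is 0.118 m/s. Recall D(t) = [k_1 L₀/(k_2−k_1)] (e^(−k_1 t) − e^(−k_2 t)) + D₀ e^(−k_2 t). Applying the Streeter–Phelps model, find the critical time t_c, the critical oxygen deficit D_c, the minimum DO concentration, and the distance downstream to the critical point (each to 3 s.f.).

t_c ≈ 1.69 d; D_c ≈ 5.16 mg/L; min DO ≈ 6.14 mg/L; x_c ≈ 17.3 km

t_c = [1/(k_2−k_1)] ln[(k_2/k_1)(1 − D₀(k_2−k_1)/(k_1 L₀))]
= [1/(0.891−0.345)] ln[(0.891/0.345)(1 − 0.370×0.5460/(0.345×23.9))]
= (1/0.5460) ln[2.583 × 0.9755] = 1.832 × ln(2.519) = 1.832 × 0.9240 = 1.692 d.
L(t_c) = L₀ e^(−k_1 t_c) = 23.9 × 0.5578 = 13.33 mg/L, and at the critical point k_2 D_c = k_1 L, so D_c = (0.345/0.891) × 13.33 = 5.162 mg/L.
Minimum DO = C_s − D_c = 11.3 − 5.162 = 6.138 mg/L.
x_c = v t_c = 0.118 m/s × 1.692 d × 86400 s/d = 17250 m ≈ 17.3 km.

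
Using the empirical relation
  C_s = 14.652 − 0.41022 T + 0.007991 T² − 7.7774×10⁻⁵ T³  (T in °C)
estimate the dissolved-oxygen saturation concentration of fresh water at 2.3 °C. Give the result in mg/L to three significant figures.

C_s = 14.652 − 0.41022×2.3 + 0.007991×2.3² − 7.7774×10⁻⁵×2.3³ = 13.75 mg/L.

C_s ≈ 13.7 mg/L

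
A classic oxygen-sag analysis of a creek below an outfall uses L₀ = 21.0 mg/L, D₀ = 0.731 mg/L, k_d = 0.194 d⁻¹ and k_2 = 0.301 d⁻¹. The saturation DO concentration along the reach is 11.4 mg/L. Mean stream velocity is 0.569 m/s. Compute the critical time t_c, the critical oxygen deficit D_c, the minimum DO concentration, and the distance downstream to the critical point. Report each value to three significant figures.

t_c = [1/(k_2−k_d)] ln[(k_2/k_d)(1 − D₀(k_2−k_d)/(k_d L₀))]
= [1/(0.301−0.194)] ln[(0.301/0.194)(1 − 0.731×0.1070/(0.194×21.0))]
= (1/0.1070) ln[1.552 × 0.9808] = 9.346 × ln(1.522) = 9.346 × 0.4199 = 3.924 d.
D_c = (k_d/k_2) L₀ e^(−k_d t_c) = (0.194/0.301) × 21.0 × e^(−0.194×3.924) = 0.6445 × 21.0 × 0.4671 = 6.322 mg/L.
Minimum DO = C_s − D_c = 11.4 − 6.322 = 5.078 mg/L.
x_c = v t_c = 0.569 m/s × 3.924 d × 86400 s/d = 192900 m ≈ 193 km.

t_c ≈ 3.92 d; D_c ≈ 6.32 mg/L; min DO ≈ 5.08 mg/L; x_c ≈ 193 km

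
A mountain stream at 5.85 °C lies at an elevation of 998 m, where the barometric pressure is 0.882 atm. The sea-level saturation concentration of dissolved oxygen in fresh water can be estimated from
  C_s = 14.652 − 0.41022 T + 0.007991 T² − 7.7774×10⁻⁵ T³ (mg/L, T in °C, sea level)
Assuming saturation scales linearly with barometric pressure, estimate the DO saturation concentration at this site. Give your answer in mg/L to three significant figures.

C_s ≈ 11.0 mg/L

At sea level: C_s = 14.652 − 0.41022×5.85 + 0.007991×5.85² − 7.7774×10⁻⁵×5.85³ = 12.51 mg/L.
Pressure correction: C_s' = 12.51 × 0.882 = 11.03 mg/L.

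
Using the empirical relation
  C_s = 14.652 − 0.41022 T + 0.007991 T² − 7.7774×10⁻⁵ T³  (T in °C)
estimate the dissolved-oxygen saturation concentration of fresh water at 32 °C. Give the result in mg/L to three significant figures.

C_s ≈ 7.16 mg/L

C_s = 14.652 − 0.41022×32 + 0.007991×32² − 7.7774×10⁻⁵×32³ = 7.159 mg/L.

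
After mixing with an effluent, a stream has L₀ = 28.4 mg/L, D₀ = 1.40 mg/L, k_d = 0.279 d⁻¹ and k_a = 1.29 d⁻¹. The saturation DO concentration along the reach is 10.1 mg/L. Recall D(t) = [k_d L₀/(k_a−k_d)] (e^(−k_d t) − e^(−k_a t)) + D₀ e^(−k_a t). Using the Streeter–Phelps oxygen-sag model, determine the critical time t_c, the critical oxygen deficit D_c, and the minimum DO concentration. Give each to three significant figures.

t_c ≈ 1.32 d; D_c ≈ 4.25 mg/L; min DO ≈ 5.85 mg/L

With k_a/k_d = 4.624 and 1 − D₀(k_a−k_d)/(k_d L₀) = 0.8214,
t_c = ln(4.624 × 0.8214) / (1.29 − 0.279) = ln(3.798) / 1.011 = 1.334/1.011 = 1.320 d.
L(t_c) = L₀ e^(−k_d t_c) = 28.4 × 0.6919 = 19.65 mg/L, and at the critical point k_a D_c = k_d L, so D_c = (0.279/1.29) × 19.65 = 4.250 mg/L.
Minimum DO = C_s − D_c = 10.1 − 4.250 = 5.850 mg/L.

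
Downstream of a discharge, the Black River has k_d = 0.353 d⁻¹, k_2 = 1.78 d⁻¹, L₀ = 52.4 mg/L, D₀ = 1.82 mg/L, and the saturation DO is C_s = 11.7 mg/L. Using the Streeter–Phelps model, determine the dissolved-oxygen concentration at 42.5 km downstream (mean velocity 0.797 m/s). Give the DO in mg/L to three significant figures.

Travel time t = x/v = 42.5 km / (0.797 m/s) = 42500 m / 0.797 m/s = 53320 s = 0.6172 d.
k_d L₀/(k_2−k_d) = 0.353×52.4/(1.78−0.353) = 18.50/1.427 = 12.96 mg/L.
e^(−k_d t) = e^(−0.353×0.6172) = 0.8042; e^(−k_2 t) = e^(−1.78×0.6172) = 0.3333.
D = 12.96 × (0.8042 − 0.3333) + 1.82 × 0.3333 = 6.104 + 0.6067 = 6.711 mg/L.
DO = C_s − D = 11.7 − 6.711 = 4.989 mg/L.

DO ≈ 4.99 mg/L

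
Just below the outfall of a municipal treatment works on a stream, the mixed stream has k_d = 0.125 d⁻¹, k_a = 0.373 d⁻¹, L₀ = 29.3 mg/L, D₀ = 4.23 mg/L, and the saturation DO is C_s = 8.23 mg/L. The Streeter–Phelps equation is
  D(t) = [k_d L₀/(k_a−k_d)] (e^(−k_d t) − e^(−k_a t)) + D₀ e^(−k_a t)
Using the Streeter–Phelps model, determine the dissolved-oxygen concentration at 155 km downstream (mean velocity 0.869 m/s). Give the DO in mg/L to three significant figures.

DO ≈ 1.70 mg/L

Travel time t = x/v = 155 km / (0.869 m/s) = 155000 m / 0.869 m/s = 178400 s = 2.064 d.
k_d L₀/(k_a−k_d) = 0.125×29.3/(0.373−0.125) = 3.663/0.2480 = 14.77 mg/L.
e^(−k_d t) = e^(−0.125×2.064) = 0.7726; e^(−k_a t) = e^(−0.373×2.064) = 0.4630.
D = 14.77 × (0.7726 − 0.4630) + 4.23 × 0.4630 = 4.572 + 1.958 = 6.530 mg/L.
DO = C_s − D = 8.23 − 6.530 = 1.700 mg/L.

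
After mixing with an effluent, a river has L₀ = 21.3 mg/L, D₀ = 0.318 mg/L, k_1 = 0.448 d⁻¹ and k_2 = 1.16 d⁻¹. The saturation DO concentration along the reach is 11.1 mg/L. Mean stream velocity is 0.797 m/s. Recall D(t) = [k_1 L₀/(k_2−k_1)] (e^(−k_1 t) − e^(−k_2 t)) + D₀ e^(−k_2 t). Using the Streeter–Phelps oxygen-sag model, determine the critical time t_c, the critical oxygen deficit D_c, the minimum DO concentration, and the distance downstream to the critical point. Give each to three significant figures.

t_c ≈ 1.30 d; D_c ≈ 4.59 mg/L; min DO ≈ 6.51 mg/L; x_c ≈ 89.7 km

t_c = [1/(k_2−k_1)] ln[(k_2/k_1)(1 − D₀(k_2−k_1)/(k_1 L₀))]
= [1/(1.16−0.448)] ln[(1.16/0.448)(1 − 0.318×0.7120/(0.448×21.3))]
= (1/0.7120) ln[2.589 × 0.9763] = 1.404 × ln(2.528) = 1.404 × 0.9274 = 1.302 d.
D_c = (k_1/k_2) L₀ e^(−k_1 t_c) = (0.448/1.16) × 21.3 × e^(−0.448×1.302) = 0.3862 × 21.3 × 0.5579 = 4.590 mg/L.
Minimum DO = C_s − D_c = 11.1 − 4.590 = 6.510 mg/L.
x_c = v t_c = 0.797 m/s × 1.302 d × 86400 s/d = 89690 m ≈ 89.7 km.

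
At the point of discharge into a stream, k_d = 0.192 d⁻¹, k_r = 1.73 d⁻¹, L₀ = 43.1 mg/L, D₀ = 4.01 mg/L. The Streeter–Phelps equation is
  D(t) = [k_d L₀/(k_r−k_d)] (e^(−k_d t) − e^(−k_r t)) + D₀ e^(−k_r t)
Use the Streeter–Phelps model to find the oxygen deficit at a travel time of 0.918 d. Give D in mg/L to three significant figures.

D ≈ 4.23 mg/L

k_d L₀/(k_r−k_d) = 0.192×43.1/(1.73−0.192) = 8.275/1.538 = 5.380 mg/L.
e^(−k_d t) = e^(−0.192×0.9180) = 0.8384; e^(−k_r t) = e^(−1.73×0.9180) = 0.2043.
D = 5.380 × (0.8384 − 0.2043) + 4.01 × 0.2043 = 3.412 + 0.8193 = 4.231 mg/L.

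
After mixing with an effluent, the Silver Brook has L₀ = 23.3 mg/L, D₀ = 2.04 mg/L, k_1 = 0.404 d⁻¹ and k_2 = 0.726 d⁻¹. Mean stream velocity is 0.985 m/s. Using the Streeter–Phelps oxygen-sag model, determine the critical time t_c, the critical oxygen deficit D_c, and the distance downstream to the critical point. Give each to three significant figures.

t_c ≈ 1.60 d; D_c ≈ 6.81 mg/L; x_c ≈ 136 km

With k_2/k_1 = 1.797 and 1 − D₀(k_2−k_1)/(k_1 L₀) = 0.9302,
t_c = ln(1.797 × 0.9302) / (0.726 − 0.404) = ln(1.672) / 0.3220 = 0.5138/0.3220 = 1.596 d.
D_c = (k_1/k_2) L₀ e^(−k_1 t_c) = (0.404/0.726) × 23.3 × e^(−0.404×1.596) = 0.5565 × 23.3 × 0.5249 = 6.805 mg/L.
x_c = v t_c = 0.985 m/s × 1.596 d × 86400 s/d = 135800 m ≈ 136 km.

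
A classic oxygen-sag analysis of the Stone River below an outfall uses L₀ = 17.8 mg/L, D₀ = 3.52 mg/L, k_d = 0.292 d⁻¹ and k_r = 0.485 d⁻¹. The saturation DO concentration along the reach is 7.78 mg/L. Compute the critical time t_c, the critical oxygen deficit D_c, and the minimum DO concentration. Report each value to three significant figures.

At the critical point dD/dt = 0, so k_d L₀ e^(−k_d t) = k_r D. Substituting D(t) from the Streeter–Phelps equation and solving for t gives
t_c = ln[(k_r/k_d)(1 − D₀(k_r−k_d)/(k_d L₀))] / (k_r−k_d).
Here k_r−k_d = 0.1930 d⁻¹ and 1 − D₀(k_r−k_d)/(k_d L₀) = 1 − 3.52×0.1930/(0.292×17.8) = 0.8693, so
t_c = ln(1.661 × 0.8693) / 0.1930 = 0.3673 / 0.1930 = 1.903 d.
L(t_c) = L₀ e^(−k_d t_c) = 17.8 × 0.5736 = 10.21 mg/L, and at the critical point k_r D_c = k_d L, so D_c = (0.292/0.485) × 10.21 = 6.148 mg/L.
Minimum DO = C_s − D_c = 7.78 − 6.148 = 1.632 mg/L.

t_c ≈ 1.90 d; D_c ≈ 6.15 mg/L; min DO ≈ 1.63 mg/L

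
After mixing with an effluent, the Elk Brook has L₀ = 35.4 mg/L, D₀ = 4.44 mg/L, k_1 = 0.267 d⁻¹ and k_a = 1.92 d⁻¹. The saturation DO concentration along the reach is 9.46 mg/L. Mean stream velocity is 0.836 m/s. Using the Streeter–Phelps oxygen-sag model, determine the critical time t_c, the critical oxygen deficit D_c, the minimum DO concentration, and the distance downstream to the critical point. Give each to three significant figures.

t_c = [1/(k_a−k_1)] ln[(k_a/k_1)(1 − D₀(k_a−k_1)/(k_1 L₀))]
= [1/(1.92−0.267)] ln[(1.92/0.267)(1 − 4.44×1.653/(0.267×35.4))]
= (1/1.653) ln[7.191 × 0.2235] = 0.6050 × ln(1.607) = 0.6050 × 0.4745 = 0.2870 d.
D_c = (k_1/k_a) L₀ e^(−k_1 t_c) = (0.267/1.92) × 35.4 × e^(−0.267×0.2870) = 0.1391 × 35.4 × 0.9262 = 4.560 mg/L.
Minimum DO = C_s − D_c = 9.46 − 4.560 = 4.900 mg/L.
x_c = v t_c = 0.836 m/s × 0.2870 d × 86400 s/d = 20730 m ≈ 20.7 km.

t_c ≈ 0.287 d; D_c ≈ 4.56 mg/L; min DO ≈ 4.90 mg/L; x_c ≈ 20.7 km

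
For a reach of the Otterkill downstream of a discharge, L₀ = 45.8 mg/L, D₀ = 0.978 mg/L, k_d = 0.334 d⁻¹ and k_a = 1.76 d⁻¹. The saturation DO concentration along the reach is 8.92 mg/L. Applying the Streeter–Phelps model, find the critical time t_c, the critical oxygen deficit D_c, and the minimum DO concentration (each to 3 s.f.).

At the critical point dD/dt = 0, so k_d L₀ e^(−k_d t) = k_a D. Substituting D(t) from the Streeter–Phelps equation and solving for t gives
t_c = ln[(k_a/k_d)(1 − D₀(k_a−k_d)/(k_d L₀))] / (k_a−k_d).
Here k_a−k_d = 1.426 d⁻¹ and 1 − D₀(k_a−k_d)/(k_d L₀) = 1 − 0.978×1.426/(0.334×45.8) = 0.9088, so
t_c = ln(5.269 × 0.9088) / 1.426 = 1.566 / 1.426 = 1.098 d.
D_c = (k_d/k_a) L₀ e^(−k_d t_c) = (0.334/1.76) × 45.8 × e^(−0.334×1.098) = 0.1898 × 45.8 × 0.6929 = 6.022 mg/L.
Minimum DO = C_s − D_c = 8.92 − 6.022 = 2.898 mg/L.

t_c ≈ 1.10 d; D_c ≈ 6.02 mg/L; min DO ≈ 2.90 mg/L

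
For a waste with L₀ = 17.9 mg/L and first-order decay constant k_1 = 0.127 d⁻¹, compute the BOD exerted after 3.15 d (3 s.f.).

y ≈ 5.90 mg/L

y_t = L₀(1 − e^(−k_1 t)) = 17.9 × (1 − e^(−0.127×3.15))
= 17.9 × (1 − 0.6703) = 17.9 × 0.3297 = 5.902 mg/L.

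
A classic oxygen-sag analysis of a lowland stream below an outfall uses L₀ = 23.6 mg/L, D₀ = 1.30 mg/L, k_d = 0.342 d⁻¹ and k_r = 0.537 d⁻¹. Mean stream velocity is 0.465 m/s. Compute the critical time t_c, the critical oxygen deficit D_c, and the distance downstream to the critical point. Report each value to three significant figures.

t_c ≈ 2.15 d; D_c ≈ 7.20 mg/L; x_c ≈ 86.4 km

At the critical point dD/dt = 0, so k_d L₀ e^(−k_d t) = k_r D. Substituting D(t) from the Streeter–Phelps equation and solving for t gives
t_c = ln[(k_r/k_d)(1 − D₀(k_r−k_d)/(k_d L₀))] / (k_r−k_d).
Here k_r−k_d = 0.1950 d⁻¹ and 1 − D₀(k_r−k_d)/(k_d L₀) = 1 − 1.30×0.1950/(0.342×23.6) = 0.9686, so
t_c = ln(1.570 × 0.9686) / 0.1950 = 0.4193 / 0.1950 = 2.150 d.
D_c = (k_d/k_r) L₀ e^(−k_d t_c) = (0.342/0.537) × 23.6 × e^(−0.342×2.150) = 0.6369 × 23.6 × 0.4793 = 7.205 mg/L.
x_c = v t_c = 0.465 m/s × 2.150 d × 86400 s/d = 86380 m ≈ 86.4 km.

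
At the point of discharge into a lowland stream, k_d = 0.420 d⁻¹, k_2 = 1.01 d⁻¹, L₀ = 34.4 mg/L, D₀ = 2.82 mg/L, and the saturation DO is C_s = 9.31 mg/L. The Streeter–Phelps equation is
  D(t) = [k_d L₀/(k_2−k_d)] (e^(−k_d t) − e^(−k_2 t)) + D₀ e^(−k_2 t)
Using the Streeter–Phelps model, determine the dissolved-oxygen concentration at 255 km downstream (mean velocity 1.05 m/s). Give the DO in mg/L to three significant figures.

DO ≈ 3.06 mg/L

Travel time t = x/v = 255 km / (1.05 m/s) = 255000 m / 1.05 m/s = 242900 s = 2.811 d.
k_d L₀/(k_2−k_d) = 0.420×34.4/(1.01−0.420) = 14.45/0.5900 = 24.49 mg/L.
e^(−k_d t) = e^(−0.420×2.811) = 0.3071; e^(−k_2 t) = e^(−1.01×2.811) = 0.05849.
D = 24.49 × (0.3071 − 0.05849) + 2.82 × 0.05849 = 6.088 + 0.1649 = 6.253 mg/L.
DO = C_s − D = 9.31 − 6.253 = 3.057 mg/L.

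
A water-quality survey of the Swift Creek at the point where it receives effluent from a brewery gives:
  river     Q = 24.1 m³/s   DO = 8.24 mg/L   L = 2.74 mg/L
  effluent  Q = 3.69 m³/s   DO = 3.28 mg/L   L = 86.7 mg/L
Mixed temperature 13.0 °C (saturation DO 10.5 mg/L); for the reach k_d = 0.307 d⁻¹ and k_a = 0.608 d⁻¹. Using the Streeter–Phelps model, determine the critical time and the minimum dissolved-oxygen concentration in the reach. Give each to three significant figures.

t_c ≈ 1.50 d; minimum DO ≈ 6.08 mg/L

Mixed DO = (24.1×8.24 + 3.69×3.28)/(24.1+3.69) = 210.7/27.79 = 7.581 mg/L.
Mixed L₀ = (24.1×2.74 + 3.69×86.7)/(27.79) = 386.0/27.79 = 13.89 mg/L.
Initial deficit D₀ = C_s − DO₀ = 10.5 − 7.581 = 2.919 mg/L.
t_c = (1/0.3010) ln[(0.608/0.307)(1 − 2.919×0.3010/(0.307×13.89))] = 3.322 × ln(1.572) = 1.504 d.
D_c = (0.307/0.608) × 13.89 × e^(−0.307×1.504) = 0.5049 × 13.89 × 0.6303 = 4.420 mg/L.
Minimum DO = 10.5 − 4.420 = 6.080 mg/L.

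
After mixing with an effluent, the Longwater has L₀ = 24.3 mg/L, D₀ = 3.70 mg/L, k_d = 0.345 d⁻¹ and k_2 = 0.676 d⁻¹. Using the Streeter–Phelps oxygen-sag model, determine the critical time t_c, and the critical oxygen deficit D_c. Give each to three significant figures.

At the critical point dD/dt = 0, so k_d L₀ e^(−k_d t) = k_2 D. Substituting D(t) from the Streeter–Phelps equation and solving for t gives
t_c = ln[(k_2/k_d)(1 − D₀(k_2−k_d)/(k_d L₀))] / (k_2−k_d).
Here k_2−k_d = 0.3310 d⁻¹ and 1 − D₀(k_2−k_d)/(k_d L₀) = 1 − 3.70×0.3310/(0.345×24.3) = 0.8539, so
t_c = ln(1.959 × 0.8539) / 0.3310 = 0.5147 / 0.3310 = 1.555 d.
L(t_c) = L₀ e^(−k_d t_c) = 24.3 × 0.5848 = 14.21 mg/L, and at the critical point k_2 D_c = k_d L, so D_c = (0.345/0.676) × 14.21 = 7.252 mg/L.

t_c ≈ 1.56 d; D_c ≈ 7.25 mg/L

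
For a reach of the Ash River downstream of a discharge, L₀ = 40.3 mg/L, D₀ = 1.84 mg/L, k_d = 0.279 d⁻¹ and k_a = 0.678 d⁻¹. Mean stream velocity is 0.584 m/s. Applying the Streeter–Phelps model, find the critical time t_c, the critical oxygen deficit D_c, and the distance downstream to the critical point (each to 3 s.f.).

t_c ≈ 2.06 d; D_c ≈ 9.34 mg/L; x_c ≈ 104 km

At the critical point dD/dt = 0, so k_d L₀ e^(−k_d t) = k_a D. Substituting D(t) from the Streeter–Phelps equation and solving for t gives
t_c = ln[(k_a/k_d)(1 − D₀(k_a−k_d)/(k_d L₀))] / (k_a−k_d).
Here k_a−k_d = 0.3990 d⁻¹ and 1 − D₀(k_a−k_d)/(k_d L₀) = 1 − 1.84×0.3990/(0.279×40.3) = 0.9347, so
t_c = ln(2.430 × 0.9347) / 0.3990 = 0.8204 / 0.3990 = 2.056 d.
D_c = (k_d/k_a) L₀ e^(−k_d t_c) = (0.279/0.678) × 40.3 × e^(−0.279×2.056) = 0.4115 × 40.3 × 0.5635 = 9.344 mg/L.
x_c = v t_c = 0.584 m/s × 2.056 d × 86400 s/d = 103700 m ≈ 104 km.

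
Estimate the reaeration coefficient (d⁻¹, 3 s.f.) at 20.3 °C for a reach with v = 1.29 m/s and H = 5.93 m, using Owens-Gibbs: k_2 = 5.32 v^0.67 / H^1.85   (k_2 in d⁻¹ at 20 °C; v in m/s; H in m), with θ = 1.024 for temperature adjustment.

k_2 ≈ 0.236 d⁻¹

k_2(20) = 5.32 × 1.29^0.67 / 5.93^1.85 = 5.32 × 1.186 / 26.92 = 0.2343 d⁻¹.
k_2(20.3) = 0.2343 × 1.024^(20.3−20) = 0.2343 × 1.007 = 0.2360 d⁻¹.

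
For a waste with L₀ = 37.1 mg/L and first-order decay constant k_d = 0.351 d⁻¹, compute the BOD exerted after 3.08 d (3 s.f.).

y_t = L₀(1 − e^(−k_d t)) = 37.1 × (1 − e^(−0.351×3.08))
= 37.1 × (1 − 0.3392) = 37.1 × 0.6608 = 24.51 mg/L.

y ≈ 24.5 mg/L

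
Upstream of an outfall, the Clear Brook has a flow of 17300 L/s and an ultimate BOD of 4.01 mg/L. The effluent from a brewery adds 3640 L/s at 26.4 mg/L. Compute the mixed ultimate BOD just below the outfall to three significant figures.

Flow-weighted mixing: C = (Q_r C_r + Q_w C_w)/(Q_r + Q_w)
= (17300×4.01 + 3640×26.4)/(17300 + 3640) = 165500/20940 = 7.902 mg/L.

7.90 mg/L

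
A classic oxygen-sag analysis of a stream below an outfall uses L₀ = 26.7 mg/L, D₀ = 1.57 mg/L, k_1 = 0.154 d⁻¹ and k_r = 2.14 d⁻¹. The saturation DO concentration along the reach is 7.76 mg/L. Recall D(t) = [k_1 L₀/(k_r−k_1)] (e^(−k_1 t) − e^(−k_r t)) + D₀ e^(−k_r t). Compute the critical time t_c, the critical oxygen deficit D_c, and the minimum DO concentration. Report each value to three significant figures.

t_c ≈ 0.610 d; D_c ≈ 1.75 mg/L; min DO ≈ 6.01 mg/L

t_c = [1/(k_r−k_1)] ln[(k_r/k_1)(1 − D₀(k_r−k_1)/(k_1 L₀))]
= [1/(2.14−0.154)] ln[(2.14/0.154)(1 − 1.57×1.986/(0.154×26.7))]
= (1/1.986) ln[13.90 × 0.2417] = 0.5035 × ln(3.359) = 0.5035 × 1.212 = 0.6100 d.
L(t_c) = L₀ e^(−k_1 t_c) = 26.7 × 0.9103 = 24.31 mg/L, and at the critical point k_r D_c = k_1 L, so D_c = (0.154/2.14) × 24.31 = 1.749 mg/L.
Minimum DO = C_s − D_c = 7.76 − 1.749 = 6.011 mg/L.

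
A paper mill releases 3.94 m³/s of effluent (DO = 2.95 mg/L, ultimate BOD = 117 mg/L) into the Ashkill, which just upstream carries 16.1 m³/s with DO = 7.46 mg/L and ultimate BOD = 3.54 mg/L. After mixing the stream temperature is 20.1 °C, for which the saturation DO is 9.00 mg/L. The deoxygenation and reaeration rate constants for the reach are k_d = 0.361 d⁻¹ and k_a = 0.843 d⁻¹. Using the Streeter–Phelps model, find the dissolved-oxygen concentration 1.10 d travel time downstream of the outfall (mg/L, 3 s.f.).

Mixed DO = (16.1×7.46 + 3.94×2.95)/(16.1+3.94) = 131.7/20.04 = 6.573 mg/L.
Mixed L₀ = (16.1×3.54 + 3.94×117)/(20.04) = 518.0/20.04 = 25.85 mg/L.
Initial deficit D₀ = C_s − DO₀ = 9.00 − 6.573 = 2.427 mg/L.
D(1.10) = [0.361×25.85/(0.843−0.361)](e^(−0.361×1.10) − e^(−0.843×1.10)) + 2.427 e^(−0.843×1.10)
= 19.36 × (0.6723 − 0.3956) + 2.427 × 0.3956 = 6.315 mg/L.
DO = 9.00 − 6.315 = 2.685 mg/L.

DO ≈ 2.68 mg/L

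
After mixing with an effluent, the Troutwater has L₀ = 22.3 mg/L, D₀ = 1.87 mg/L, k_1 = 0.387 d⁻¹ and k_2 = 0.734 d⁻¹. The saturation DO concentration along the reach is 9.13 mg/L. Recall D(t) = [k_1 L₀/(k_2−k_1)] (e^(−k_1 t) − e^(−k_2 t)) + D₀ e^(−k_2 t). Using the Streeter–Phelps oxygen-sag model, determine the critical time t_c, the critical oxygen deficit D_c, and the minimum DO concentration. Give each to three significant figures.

t_c ≈ 1.62 d; D_c ≈ 6.28 mg/L; min DO ≈ 2.85 mg/L

With k_2/k_1 = 1.897 and 1 − D₀(k_2−k_1)/(k_1 L₀) = 0.9248,
t_c = ln(1.897 × 0.9248) / (0.734 − 0.387) = ln(1.754) / 0.3470 = 0.5619/0.3470 = 1.619 d.
D_c = (k_1/k_2) L₀ e^(−k_1 t_c) = (0.387/0.734) × 22.3 × e^(−0.387×1.619) = 0.5272 × 22.3 × 0.5344 = 6.283 mg/L.
Minimum DO = C_s − D_c = 9.13 − 6.283 = 2.847 mg/L.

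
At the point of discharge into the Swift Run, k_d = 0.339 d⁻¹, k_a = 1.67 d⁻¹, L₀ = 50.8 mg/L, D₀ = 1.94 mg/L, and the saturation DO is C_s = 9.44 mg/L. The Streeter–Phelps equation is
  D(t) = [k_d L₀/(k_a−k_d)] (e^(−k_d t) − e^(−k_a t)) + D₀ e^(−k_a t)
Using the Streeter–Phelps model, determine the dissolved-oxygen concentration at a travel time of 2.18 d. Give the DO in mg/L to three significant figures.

k_d L₀/(k_a−k_d) = 0.339×50.8/(1.67−0.339) = 17.22/1.331 = 12.94 mg/L.
e^(−k_d t) = e^(−0.339×2.180) = 0.4776; e^(−k_a t) = e^(−1.67×2.180) = 0.02624.
D = 12.94 × (0.4776 − 0.02624) + 1.94 × 0.02624 = 5.840 + 0.05090 = 5.891 mg/L.
DO = C_s − D = 9.44 − 5.891 = 3.549 mg/L.

DO ≈ 3.55 mg/L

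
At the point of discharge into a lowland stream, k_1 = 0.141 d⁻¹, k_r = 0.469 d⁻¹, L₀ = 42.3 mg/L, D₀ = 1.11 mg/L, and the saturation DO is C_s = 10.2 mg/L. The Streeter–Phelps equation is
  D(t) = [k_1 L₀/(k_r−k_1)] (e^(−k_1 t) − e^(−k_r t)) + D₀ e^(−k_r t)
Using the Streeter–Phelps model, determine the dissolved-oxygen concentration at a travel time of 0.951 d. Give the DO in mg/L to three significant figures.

DO ≈ 5.23 mg/L

k_1 L₀/(k_r−k_1) = 0.141×42.3/(0.469−0.141) = 5.964/0.3280 = 18.18 mg/L.
e^(−k_1 t) = e^(−0.141×0.9510) = 0.8745; e^(−k_r t) = e^(−0.469×0.9510) = 0.6402.
D = 18.18 × (0.8745 − 0.6402) + 1.11 × 0.6402 = 4.261 + 0.7106 = 4.972 mg/L.
DO = C_s − D = 10.2 − 4.972 = 5.228 mg/L.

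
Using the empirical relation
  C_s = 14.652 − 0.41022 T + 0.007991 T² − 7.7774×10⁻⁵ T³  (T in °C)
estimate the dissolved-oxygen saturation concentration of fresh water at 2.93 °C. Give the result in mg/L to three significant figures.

C_s = 14.652 − 0.41022×2.93 + 0.007991×2.93² − 7.7774×10⁻⁵×2.93³ = 13.52 mg/L.

C_s ≈ 13.5 mg/L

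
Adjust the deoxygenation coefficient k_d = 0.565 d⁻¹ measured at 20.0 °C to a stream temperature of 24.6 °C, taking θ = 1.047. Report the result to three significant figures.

k_d(T₂) = k_d(T₁) · θ^(T₂−T₁) = 0.565 × 1.047^(24.6−20.0)
= 0.565 × 1.047^4.60 = 0.565 × 1.235 = 0.6979 d⁻¹.

k_d ≈ 0.698 d⁻¹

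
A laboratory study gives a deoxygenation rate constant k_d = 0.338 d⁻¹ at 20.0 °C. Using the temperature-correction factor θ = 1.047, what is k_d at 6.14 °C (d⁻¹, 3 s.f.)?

k_d ≈ 0.179 d⁻¹

k_d(T₂) = k_d(T₁) · θ^(T₂−T₁) = 0.338 × 1.047^(6.14−20.0)
= 0.338 × 1.047^-13.9 = 0.338 × 0.5291 = 0.1788 d⁻¹.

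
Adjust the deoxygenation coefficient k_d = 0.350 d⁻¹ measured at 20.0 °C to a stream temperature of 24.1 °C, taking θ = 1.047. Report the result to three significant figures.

k_d(T₂) = k_d(T₁) · θ^(T₂−T₁) = 0.350 × 1.047^(24.1−20.0)
= 0.350 × 1.047^4.10 = 0.350 × 1.207 = 0.4225 d⁻¹.

k_d ≈ 0.423 d⁻¹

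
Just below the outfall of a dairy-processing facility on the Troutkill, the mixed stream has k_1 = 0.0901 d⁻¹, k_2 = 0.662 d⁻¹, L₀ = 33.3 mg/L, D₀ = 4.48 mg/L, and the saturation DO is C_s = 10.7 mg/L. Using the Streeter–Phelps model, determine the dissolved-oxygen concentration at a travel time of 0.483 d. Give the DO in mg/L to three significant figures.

DO ≈ 6.23 mg/L

k_1 L₀/(k_2−k_1) = 0.0901×33.3/(0.662−0.0901) = 3.000/0.5719 = 5.246 mg/L.
e^(−k_1 t) = e^(−0.0901×0.4830) = 0.9574; e^(−k_2 t) = e^(−0.662×0.4830) = 0.7263.
D = 5.246 × (0.9574 − 0.7263) + 4.48 × 0.7263 = 1.212 + 3.254 = 4.466 mg/L.
DO = C_s − D = 10.7 − 4.466 = 6.234 mg/L.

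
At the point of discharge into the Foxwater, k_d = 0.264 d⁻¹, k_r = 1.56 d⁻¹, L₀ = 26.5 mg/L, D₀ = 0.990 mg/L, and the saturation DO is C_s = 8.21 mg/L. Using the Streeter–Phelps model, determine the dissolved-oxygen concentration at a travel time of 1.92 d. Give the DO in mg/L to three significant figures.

k_d L₀/(k_r−k_d) = 0.264×26.5/(1.56−0.264) = 6.996/1.296 = 5.398 mg/L.
e^(−k_d t) = e^(−0.264×1.920) = 0.6024; e^(−k_r t) = e^(−1.56×1.920) = 0.05003.
D = 5.398 × (0.6024 − 0.05003) + 0.990 × 0.05003 = 2.982 + 0.04953 = 3.031 mg/L.
DO = C_s − D = 8.21 − 3.031 = 5.179 mg/L.

DO ≈ 5.18 mg/L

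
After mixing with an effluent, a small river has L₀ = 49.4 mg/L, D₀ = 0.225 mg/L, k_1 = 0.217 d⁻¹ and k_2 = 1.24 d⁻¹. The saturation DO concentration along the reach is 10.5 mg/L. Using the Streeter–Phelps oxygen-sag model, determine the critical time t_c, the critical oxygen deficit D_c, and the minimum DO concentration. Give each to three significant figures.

t_c ≈ 1.68 d; D_c ≈ 6.00 mg/L; min DO ≈ 4.50 mg/L

At the critical point dD/dt = 0, so k_1 L₀ e^(−k_1 t) = k_2 D. Substituting D(t) from the Streeter–Phelps equation and solving for t gives
t_c = ln[(k_2/k_1)(1 − D₀(k_2−k_1)/(k_1 L₀))] / (k_2−k_1).
Here k_2−k_1 = 1.023 d⁻¹ and 1 − D₀(k_2−k_1)/(k_1 L₀) = 1 − 0.225×1.023/(0.217×49.4) = 0.9785, so
t_c = ln(5.714 × 0.9785) / 1.023 = 1.721 / 1.023 = 1.683 d.
D_c = (k_1/k_2) L₀ e^(−k_1 t_c) = (0.217/1.24) × 49.4 × e^(−0.217×1.683) = 0.1750 × 49.4 × 0.6941 = 6.001 mg/L.
Minimum DO = C_s − D_c = 10.5 − 6.001 = 4.499 mg/L.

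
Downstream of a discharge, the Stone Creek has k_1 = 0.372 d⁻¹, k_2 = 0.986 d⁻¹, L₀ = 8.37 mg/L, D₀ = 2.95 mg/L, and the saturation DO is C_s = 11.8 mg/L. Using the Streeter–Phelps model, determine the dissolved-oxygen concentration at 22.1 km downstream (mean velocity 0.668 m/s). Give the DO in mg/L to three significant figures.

Travel time t = x/v = 22.1 km / (0.668 m/s) = 22100 m / 0.668 m/s = 33080 s = 0.3829 d.
k_1 L₀/(k_2−k_1) = 0.372×8.37/(0.986−0.372) = 3.114/0.6140 = 5.071 mg/L.
e^(−k_1 t) = e^(−0.372×0.3829) = 0.8672; e^(−k_2 t) = e^(−0.986×0.3829) = 0.6855.
D = 5.071 × (0.8672 − 0.6855) + 2.95 × 0.6855 = 0.9214 + 2.022 = 2.944 mg/L.
DO = C_s − D = 11.8 − 2.944 = 8.856 mg/L.

DO ≈ 8.86 mg/L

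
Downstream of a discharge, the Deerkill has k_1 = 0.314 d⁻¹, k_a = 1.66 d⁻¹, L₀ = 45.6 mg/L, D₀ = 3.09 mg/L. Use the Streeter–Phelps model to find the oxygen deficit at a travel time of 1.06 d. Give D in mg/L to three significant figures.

k_1 L₀/(k_a−k_1) = 0.314×45.6/(1.66−0.314) = 14.32/1.346 = 10.64 mg/L.
e^(−k_1 t) = e^(−0.314×1.060) = 0.7169; e^(−k_a t) = e^(−1.66×1.060) = 0.1721.
D = 10.64 × (0.7169 − 0.1721) + 3.09 × 0.1721 = 5.795 + 0.5318 = 6.327 mg/L.

D ≈ 6.33 mg/L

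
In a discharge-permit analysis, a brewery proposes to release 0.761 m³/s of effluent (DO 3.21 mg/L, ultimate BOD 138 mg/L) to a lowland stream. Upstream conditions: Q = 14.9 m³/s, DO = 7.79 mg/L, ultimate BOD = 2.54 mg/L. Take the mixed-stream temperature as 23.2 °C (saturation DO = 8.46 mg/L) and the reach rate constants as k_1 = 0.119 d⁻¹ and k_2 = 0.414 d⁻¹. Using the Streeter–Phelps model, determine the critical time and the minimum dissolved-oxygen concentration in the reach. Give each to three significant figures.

Mixed DO = (14.9×7.79 + 0.761×3.21)/(14.9+0.761) = 118.5/15.66 = 7.567 mg/L.
Mixed L₀ = (14.9×2.54 + 0.761×138)/(15.66) = 142.9/15.66 = 9.122 mg/L.
Initial deficit D₀ = C_s − DO₀ = 8.46 − 7.567 = 0.8926 mg/L.
t_c = (1/0.2950) ln[(0.414/0.119)(1 − 0.8926×0.2950/(0.119×9.122))] = 3.390 × ln(2.635) = 3.285 d.
D_c = (0.119/0.414) × 9.122 × e^(−0.119×3.285) = 0.2874 × 9.122 × 0.6765 = 1.774 mg/L.
Minimum DO = 8.46 − 1.774 = 6.686 mg/L.

t_c ≈ 3.28 d; minimum DO ≈ 6.69 mg/L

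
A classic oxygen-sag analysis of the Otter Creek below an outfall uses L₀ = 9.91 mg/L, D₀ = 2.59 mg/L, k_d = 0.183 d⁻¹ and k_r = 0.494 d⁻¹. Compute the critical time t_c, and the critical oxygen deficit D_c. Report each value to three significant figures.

t_c = [1/(k_r−k_d)] ln[(k_r/k_d)(1 − D₀(k_r−k_d)/(k_d L₀))]
= [1/(0.494−0.183)] ln[(0.494/0.183)(1 − 2.59×0.3110/(0.183×9.91))]
= (1/0.3110) ln[2.699 × 0.5558] = 3.215 × ln(1.500) = 3.215 × 0.4058 = 1.305 d.
L(t_c) = L₀ e^(−k_d t_c) = 9.91 × 0.7876 = 7.805 mg/L, and at the critical point k_r D_c = k_d L, so D_c = (0.183/0.494) × 7.805 = 2.891 mg/L.

t_c ≈ 1.30 d; D_c ≈ 2.89 mg/L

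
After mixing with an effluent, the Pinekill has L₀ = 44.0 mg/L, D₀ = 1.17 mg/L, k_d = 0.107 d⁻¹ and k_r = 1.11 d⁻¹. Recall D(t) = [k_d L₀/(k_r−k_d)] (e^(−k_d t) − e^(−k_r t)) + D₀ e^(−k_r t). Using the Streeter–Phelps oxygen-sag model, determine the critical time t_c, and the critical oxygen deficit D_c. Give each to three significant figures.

t_c ≈ 2.05 d; D_c ≈ 3.41 mg/L

At the critical point dD/dt = 0, so k_d L₀ e^(−k_d t) = k_r D. Substituting D(t) from the Streeter–Phelps equation and solving for t gives
t_c = ln[(k_r/k_d)(1 − D₀(k_r−k_d)/(k_d L₀))] / (k_r−k_d).
Here k_r−k_d = 1.003 d⁻¹ and 1 − D₀(k_r−k_d)/(k_d L₀) = 1 − 1.17×1.003/(0.107×44.0) = 0.7507, so
t_c = ln(10.37 × 0.7507) / 1.003 = 2.053 / 1.003 = 2.046 d.
L(t_c) = L₀ e^(−k_d t_c) = 44.0 × 0.8033 = 35.35 mg/L, and at the critical point k_r D_c = k_d L, so D_c = (0.107/1.11) × 35.35 = 3.407 mg/L.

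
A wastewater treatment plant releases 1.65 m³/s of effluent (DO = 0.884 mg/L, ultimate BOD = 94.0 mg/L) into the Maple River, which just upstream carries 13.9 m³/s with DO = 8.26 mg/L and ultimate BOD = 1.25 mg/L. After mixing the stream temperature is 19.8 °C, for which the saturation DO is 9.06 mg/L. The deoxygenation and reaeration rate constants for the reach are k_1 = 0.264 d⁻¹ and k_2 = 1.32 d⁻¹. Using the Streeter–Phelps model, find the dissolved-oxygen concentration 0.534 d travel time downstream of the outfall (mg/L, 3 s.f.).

Mixed DO = (13.9×8.26 + 1.65×0.884)/(13.9+1.65) = 116.3/15.55 = 7.477 mg/L.
Mixed L₀ = (13.9×1.25 + 1.65×94.0)/(15.55) = 172.5/15.55 = 11.09 mg/L.
Initial deficit D₀ = C_s − DO₀ = 9.06 − 7.477 = 1.583 mg/L.
D(0.534) = [0.264×11.09/(1.32−0.264)](e^(−0.264×0.534) − e^(−1.32×0.534)) + 1.583 e^(−1.32×0.534)
= 2.773 × (0.8685 − 0.4942) + 1.583 × 0.4942 = 1.820 mg/L.
DO = 9.06 − 1.820 = 7.240 mg/L.

DO ≈ 7.24 mg/L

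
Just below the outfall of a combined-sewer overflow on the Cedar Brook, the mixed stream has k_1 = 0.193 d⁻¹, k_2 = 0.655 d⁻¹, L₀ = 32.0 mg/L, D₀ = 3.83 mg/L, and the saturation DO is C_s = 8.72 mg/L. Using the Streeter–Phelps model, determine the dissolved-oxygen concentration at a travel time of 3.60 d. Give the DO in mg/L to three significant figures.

DO ≈ 2.95 mg/L

k_1 L₀/(k_2−k_1) = 0.193×32.0/(0.655−0.193) = 6.176/0.4620 = 13.37 mg/L.
e^(−k_1 t) = e^(−0.193×3.600) = 0.4992; e^(−k_2 t) = e^(−0.655×3.600) = 0.09461.
D = 13.37 × (0.4992 − 0.09461) + 3.83 × 0.09461 = 5.408 + 0.3624 = 5.771 mg/L.
DO = C_s − D = 8.72 − 5.771 = 2.949 mg/L.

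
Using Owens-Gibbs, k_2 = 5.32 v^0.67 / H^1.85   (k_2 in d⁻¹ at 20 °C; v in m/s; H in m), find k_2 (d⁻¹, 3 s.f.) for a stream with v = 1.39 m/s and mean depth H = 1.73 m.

k_2 = 5.32 × 1.39^0.67 / 1.73^1.85 = 5.32 × 1.247 / 2.757 = 2.406 d⁻¹.

k_2 ≈ 2.41 d⁻¹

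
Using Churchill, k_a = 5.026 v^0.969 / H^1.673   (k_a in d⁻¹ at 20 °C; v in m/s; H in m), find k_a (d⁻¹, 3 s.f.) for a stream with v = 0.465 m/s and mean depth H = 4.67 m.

k_a ≈ 0.182 d⁻¹

k_a = 5.026 × 0.465^0.969 / 4.67^1.673 = 5.026 × 0.4762 / 13.18 = 0.1816 d⁻¹.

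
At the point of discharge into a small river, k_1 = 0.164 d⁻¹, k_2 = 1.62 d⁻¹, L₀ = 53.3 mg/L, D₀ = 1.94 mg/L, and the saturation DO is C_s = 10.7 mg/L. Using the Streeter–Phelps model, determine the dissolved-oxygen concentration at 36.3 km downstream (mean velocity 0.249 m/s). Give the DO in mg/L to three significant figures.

DO ≈ 6.41 mg/L

Travel time t = x/v = 36.3 km / (0.249 m/s) = 36300 m / 0.249 m/s = 145800 s = 1.687 d.
k_1 L₀/(k_2−k_1) = 0.164×53.3/(1.62−0.164) = 8.741/1.456 = 6.004 mg/L.
e^(−k_1 t) = e^(−0.164×1.687) = 0.7583; e^(−k_2 t) = e^(−1.62×1.687) = 0.06500.
D = 6.004 × (0.7583 − 0.06500) + 1.94 × 0.06500 = 4.162 + 0.1261 = 4.288 mg/L.
DO = C_s − D = 10.7 − 4.288 = 6.412 mg/L.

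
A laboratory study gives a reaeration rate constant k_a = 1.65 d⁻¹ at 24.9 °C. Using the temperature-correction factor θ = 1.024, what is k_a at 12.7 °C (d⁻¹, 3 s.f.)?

k_a(T₂) = k_a(T₁) · θ^(T₂−T₁) = 1.65 × 1.024^(12.7−24.9)
= 1.65 × 1.024^-12.2 = 1.65 × 0.7488 = 1.235 d⁻¹.

k_a ≈ 1.24 d⁻¹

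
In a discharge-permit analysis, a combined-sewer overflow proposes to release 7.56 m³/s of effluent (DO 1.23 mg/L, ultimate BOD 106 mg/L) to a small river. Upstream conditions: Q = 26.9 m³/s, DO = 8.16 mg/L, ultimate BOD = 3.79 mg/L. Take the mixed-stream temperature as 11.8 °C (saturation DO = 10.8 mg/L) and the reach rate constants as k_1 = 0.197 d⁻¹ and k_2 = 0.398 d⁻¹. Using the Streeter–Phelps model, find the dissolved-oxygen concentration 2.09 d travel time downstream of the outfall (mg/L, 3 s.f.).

Mixed DO = (26.9×8.16 + 7.56×1.23)/(26.9+7.56) = 228.8/34.46 = 6.640 mg/L.
Mixed L₀ = (26.9×3.79 + 7.56×106)/(34.46) = 903.3/34.46 = 26.21 mg/L.
Initial deficit D₀ = C_s − DO₀ = 10.8 − 6.640 = 4.160 mg/L.
D(2.09) = [0.197×26.21/(0.398−0.197)](e^(−0.197×2.09) − e^(−0.398×2.09)) + 4.160 e^(−0.398×2.09)
= 25.69 × (0.6625 − 0.4353) + 4.160 × 0.4353 = 7.649 mg/L.
DO = 10.8 − 7.649 = 3.151 mg/L.

DO ≈ 3.15 mg/L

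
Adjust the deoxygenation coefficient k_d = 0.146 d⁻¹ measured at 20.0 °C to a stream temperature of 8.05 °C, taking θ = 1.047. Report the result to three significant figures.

k_d ≈ 0.0843 d⁻¹

k_d(T₂) = k_d(T₁) · θ^(T₂−T₁) = 0.146 × 1.047^(8.05−20.0)
= 0.146 × 1.047^-11.9 = 0.146 × 0.5776 = 0.08433 d⁻¹.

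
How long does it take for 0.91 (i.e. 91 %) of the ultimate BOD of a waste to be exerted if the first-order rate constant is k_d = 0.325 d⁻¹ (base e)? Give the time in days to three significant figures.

t ≈ 7.41 d

y/L₀ = 1 − e^(−k_d t) = 0.91 ⇒ e^(−k_d t) = 0.0900
t = −ln(0.0900) / 0.325 = 2.408 / 0.325 = 7.409 d.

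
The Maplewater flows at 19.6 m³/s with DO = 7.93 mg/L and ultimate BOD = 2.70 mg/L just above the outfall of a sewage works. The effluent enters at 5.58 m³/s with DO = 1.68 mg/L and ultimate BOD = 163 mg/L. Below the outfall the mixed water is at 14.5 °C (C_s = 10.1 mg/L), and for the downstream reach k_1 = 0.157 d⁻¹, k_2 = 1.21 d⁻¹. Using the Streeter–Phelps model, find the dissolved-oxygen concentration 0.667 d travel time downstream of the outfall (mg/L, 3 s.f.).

Mixed DO = (19.6×7.93 + 5.58×1.68)/(19.6+5.58) = 164.8/25.18 = 6.545 mg/L.
Mixed L₀ = (19.6×2.70 + 5.58×163)/(25.18) = 962.5/25.18 = 38.22 mg/L.
Initial deficit D₀ = C_s − DO₀ = 10.1 − 6.545 = 3.555 mg/L.
D(0.667) = [0.157×38.22/(1.21−0.157)](e^(−0.157×0.667) − e^(−1.21×0.667)) + 3.555 e^(−1.21×0.667)
= 5.699 × (0.9006 − 0.4462) + 3.555 × 0.4462 = 4.176 mg/L.
DO = 10.1 − 4.176 = 5.924 mg/L.

DO ≈ 5.92 mg/L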